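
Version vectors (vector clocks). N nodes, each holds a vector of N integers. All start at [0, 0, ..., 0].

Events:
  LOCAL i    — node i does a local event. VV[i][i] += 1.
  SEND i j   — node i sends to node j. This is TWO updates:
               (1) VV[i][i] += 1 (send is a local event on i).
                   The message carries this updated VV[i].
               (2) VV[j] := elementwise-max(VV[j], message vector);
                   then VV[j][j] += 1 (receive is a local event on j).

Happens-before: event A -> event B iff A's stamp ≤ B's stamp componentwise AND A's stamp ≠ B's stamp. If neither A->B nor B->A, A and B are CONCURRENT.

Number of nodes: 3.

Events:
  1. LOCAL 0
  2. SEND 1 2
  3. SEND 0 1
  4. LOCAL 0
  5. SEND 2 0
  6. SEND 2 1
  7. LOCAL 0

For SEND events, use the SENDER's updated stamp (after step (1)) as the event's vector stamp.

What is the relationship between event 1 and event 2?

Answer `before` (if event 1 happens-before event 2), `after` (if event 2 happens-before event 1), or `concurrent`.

Initial: VV[0]=[0, 0, 0]
Initial: VV[1]=[0, 0, 0]
Initial: VV[2]=[0, 0, 0]
Event 1: LOCAL 0: VV[0][0]++ -> VV[0]=[1, 0, 0]
Event 2: SEND 1->2: VV[1][1]++ -> VV[1]=[0, 1, 0], msg_vec=[0, 1, 0]; VV[2]=max(VV[2],msg_vec) then VV[2][2]++ -> VV[2]=[0, 1, 1]
Event 3: SEND 0->1: VV[0][0]++ -> VV[0]=[2, 0, 0], msg_vec=[2, 0, 0]; VV[1]=max(VV[1],msg_vec) then VV[1][1]++ -> VV[1]=[2, 2, 0]
Event 4: LOCAL 0: VV[0][0]++ -> VV[0]=[3, 0, 0]
Event 5: SEND 2->0: VV[2][2]++ -> VV[2]=[0, 1, 2], msg_vec=[0, 1, 2]; VV[0]=max(VV[0],msg_vec) then VV[0][0]++ -> VV[0]=[4, 1, 2]
Event 6: SEND 2->1: VV[2][2]++ -> VV[2]=[0, 1, 3], msg_vec=[0, 1, 3]; VV[1]=max(VV[1],msg_vec) then VV[1][1]++ -> VV[1]=[2, 3, 3]
Event 7: LOCAL 0: VV[0][0]++ -> VV[0]=[5, 1, 2]
Event 1 stamp: [1, 0, 0]
Event 2 stamp: [0, 1, 0]
[1, 0, 0] <= [0, 1, 0]? False
[0, 1, 0] <= [1, 0, 0]? False
Relation: concurrent

Answer: concurrent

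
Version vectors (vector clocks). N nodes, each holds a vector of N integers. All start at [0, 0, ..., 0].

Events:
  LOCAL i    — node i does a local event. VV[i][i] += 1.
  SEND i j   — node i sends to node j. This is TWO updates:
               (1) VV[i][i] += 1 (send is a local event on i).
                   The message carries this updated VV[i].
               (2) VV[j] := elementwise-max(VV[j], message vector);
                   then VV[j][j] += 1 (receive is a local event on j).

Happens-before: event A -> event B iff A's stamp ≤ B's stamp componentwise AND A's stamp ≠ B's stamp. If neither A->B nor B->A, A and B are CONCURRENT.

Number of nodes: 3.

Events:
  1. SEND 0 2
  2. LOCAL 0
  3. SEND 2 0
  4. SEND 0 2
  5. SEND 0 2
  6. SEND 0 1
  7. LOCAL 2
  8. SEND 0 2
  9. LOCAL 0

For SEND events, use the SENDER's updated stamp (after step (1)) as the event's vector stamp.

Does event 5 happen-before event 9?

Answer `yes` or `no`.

Answer: yes

Derivation:
Initial: VV[0]=[0, 0, 0]
Initial: VV[1]=[0, 0, 0]
Initial: VV[2]=[0, 0, 0]
Event 1: SEND 0->2: VV[0][0]++ -> VV[0]=[1, 0, 0], msg_vec=[1, 0, 0]; VV[2]=max(VV[2],msg_vec) then VV[2][2]++ -> VV[2]=[1, 0, 1]
Event 2: LOCAL 0: VV[0][0]++ -> VV[0]=[2, 0, 0]
Event 3: SEND 2->0: VV[2][2]++ -> VV[2]=[1, 0, 2], msg_vec=[1, 0, 2]; VV[0]=max(VV[0],msg_vec) then VV[0][0]++ -> VV[0]=[3, 0, 2]
Event 4: SEND 0->2: VV[0][0]++ -> VV[0]=[4, 0, 2], msg_vec=[4, 0, 2]; VV[2]=max(VV[2],msg_vec) then VV[2][2]++ -> VV[2]=[4, 0, 3]
Event 5: SEND 0->2: VV[0][0]++ -> VV[0]=[5, 0, 2], msg_vec=[5, 0, 2]; VV[2]=max(VV[2],msg_vec) then VV[2][2]++ -> VV[2]=[5, 0, 4]
Event 6: SEND 0->1: VV[0][0]++ -> VV[0]=[6, 0, 2], msg_vec=[6, 0, 2]; VV[1]=max(VV[1],msg_vec) then VV[1][1]++ -> VV[1]=[6, 1, 2]
Event 7: LOCAL 2: VV[2][2]++ -> VV[2]=[5, 0, 5]
Event 8: SEND 0->2: VV[0][0]++ -> VV[0]=[7, 0, 2], msg_vec=[7, 0, 2]; VV[2]=max(VV[2],msg_vec) then VV[2][2]++ -> VV[2]=[7, 0, 6]
Event 9: LOCAL 0: VV[0][0]++ -> VV[0]=[8, 0, 2]
Event 5 stamp: [5, 0, 2]
Event 9 stamp: [8, 0, 2]
[5, 0, 2] <= [8, 0, 2]? True. Equal? False. Happens-before: True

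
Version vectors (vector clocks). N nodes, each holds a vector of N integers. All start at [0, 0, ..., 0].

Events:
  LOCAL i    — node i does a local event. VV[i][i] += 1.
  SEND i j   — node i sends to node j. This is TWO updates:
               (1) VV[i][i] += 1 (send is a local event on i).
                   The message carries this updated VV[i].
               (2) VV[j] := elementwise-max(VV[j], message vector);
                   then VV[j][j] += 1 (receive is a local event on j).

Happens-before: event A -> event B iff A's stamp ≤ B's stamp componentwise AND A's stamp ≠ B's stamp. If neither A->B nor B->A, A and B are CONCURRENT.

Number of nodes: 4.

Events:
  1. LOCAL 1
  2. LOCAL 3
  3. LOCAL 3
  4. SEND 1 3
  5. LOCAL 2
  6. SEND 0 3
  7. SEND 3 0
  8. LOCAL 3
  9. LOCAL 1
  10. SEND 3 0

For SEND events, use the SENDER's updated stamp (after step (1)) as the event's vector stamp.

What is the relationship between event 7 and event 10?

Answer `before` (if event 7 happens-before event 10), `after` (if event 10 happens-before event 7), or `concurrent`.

Answer: before

Derivation:
Initial: VV[0]=[0, 0, 0, 0]
Initial: VV[1]=[0, 0, 0, 0]
Initial: VV[2]=[0, 0, 0, 0]
Initial: VV[3]=[0, 0, 0, 0]
Event 1: LOCAL 1: VV[1][1]++ -> VV[1]=[0, 1, 0, 0]
Event 2: LOCAL 3: VV[3][3]++ -> VV[3]=[0, 0, 0, 1]
Event 3: LOCAL 3: VV[3][3]++ -> VV[3]=[0, 0, 0, 2]
Event 4: SEND 1->3: VV[1][1]++ -> VV[1]=[0, 2, 0, 0], msg_vec=[0, 2, 0, 0]; VV[3]=max(VV[3],msg_vec) then VV[3][3]++ -> VV[3]=[0, 2, 0, 3]
Event 5: LOCAL 2: VV[2][2]++ -> VV[2]=[0, 0, 1, 0]
Event 6: SEND 0->3: VV[0][0]++ -> VV[0]=[1, 0, 0, 0], msg_vec=[1, 0, 0, 0]; VV[3]=max(VV[3],msg_vec) then VV[3][3]++ -> VV[3]=[1, 2, 0, 4]
Event 7: SEND 3->0: VV[3][3]++ -> VV[3]=[1, 2, 0, 5], msg_vec=[1, 2, 0, 5]; VV[0]=max(VV[0],msg_vec) then VV[0][0]++ -> VV[0]=[2, 2, 0, 5]
Event 8: LOCAL 3: VV[3][3]++ -> VV[3]=[1, 2, 0, 6]
Event 9: LOCAL 1: VV[1][1]++ -> VV[1]=[0, 3, 0, 0]
Event 10: SEND 3->0: VV[3][3]++ -> VV[3]=[1, 2, 0, 7], msg_vec=[1, 2, 0, 7]; VV[0]=max(VV[0],msg_vec) then VV[0][0]++ -> VV[0]=[3, 2, 0, 7]
Event 7 stamp: [1, 2, 0, 5]
Event 10 stamp: [1, 2, 0, 7]
[1, 2, 0, 5] <= [1, 2, 0, 7]? True
[1, 2, 0, 7] <= [1, 2, 0, 5]? False
Relation: before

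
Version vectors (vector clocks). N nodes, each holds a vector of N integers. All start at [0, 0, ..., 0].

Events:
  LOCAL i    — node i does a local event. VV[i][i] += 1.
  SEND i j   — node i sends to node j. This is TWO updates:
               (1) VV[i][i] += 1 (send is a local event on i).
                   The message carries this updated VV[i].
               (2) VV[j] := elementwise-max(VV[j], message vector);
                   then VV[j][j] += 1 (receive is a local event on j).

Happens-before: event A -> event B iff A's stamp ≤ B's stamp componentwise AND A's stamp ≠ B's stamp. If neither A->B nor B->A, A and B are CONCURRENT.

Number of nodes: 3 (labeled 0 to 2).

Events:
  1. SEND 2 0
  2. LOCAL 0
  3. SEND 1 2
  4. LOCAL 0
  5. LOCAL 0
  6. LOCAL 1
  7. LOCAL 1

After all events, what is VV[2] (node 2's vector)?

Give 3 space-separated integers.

Answer: 0 1 2

Derivation:
Initial: VV[0]=[0, 0, 0]
Initial: VV[1]=[0, 0, 0]
Initial: VV[2]=[0, 0, 0]
Event 1: SEND 2->0: VV[2][2]++ -> VV[2]=[0, 0, 1], msg_vec=[0, 0, 1]; VV[0]=max(VV[0],msg_vec) then VV[0][0]++ -> VV[0]=[1, 0, 1]
Event 2: LOCAL 0: VV[0][0]++ -> VV[0]=[2, 0, 1]
Event 3: SEND 1->2: VV[1][1]++ -> VV[1]=[0, 1, 0], msg_vec=[0, 1, 0]; VV[2]=max(VV[2],msg_vec) then VV[2][2]++ -> VV[2]=[0, 1, 2]
Event 4: LOCAL 0: VV[0][0]++ -> VV[0]=[3, 0, 1]
Event 5: LOCAL 0: VV[0][0]++ -> VV[0]=[4, 0, 1]
Event 6: LOCAL 1: VV[1][1]++ -> VV[1]=[0, 2, 0]
Event 7: LOCAL 1: VV[1][1]++ -> VV[1]=[0, 3, 0]
Final vectors: VV[0]=[4, 0, 1]; VV[1]=[0, 3, 0]; VV[2]=[0, 1, 2]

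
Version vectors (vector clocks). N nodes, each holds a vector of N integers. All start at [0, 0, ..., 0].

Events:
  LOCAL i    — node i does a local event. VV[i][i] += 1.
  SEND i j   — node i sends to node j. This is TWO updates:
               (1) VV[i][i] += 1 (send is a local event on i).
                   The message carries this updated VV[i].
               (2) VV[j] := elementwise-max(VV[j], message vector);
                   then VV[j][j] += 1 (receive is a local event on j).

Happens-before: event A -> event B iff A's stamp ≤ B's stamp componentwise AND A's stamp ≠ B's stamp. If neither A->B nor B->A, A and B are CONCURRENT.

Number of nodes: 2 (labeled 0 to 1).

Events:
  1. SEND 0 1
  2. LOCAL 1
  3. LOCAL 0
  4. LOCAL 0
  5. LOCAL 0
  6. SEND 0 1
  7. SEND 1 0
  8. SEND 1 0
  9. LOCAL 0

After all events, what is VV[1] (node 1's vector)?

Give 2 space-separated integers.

Initial: VV[0]=[0, 0]
Initial: VV[1]=[0, 0]
Event 1: SEND 0->1: VV[0][0]++ -> VV[0]=[1, 0], msg_vec=[1, 0]; VV[1]=max(VV[1],msg_vec) then VV[1][1]++ -> VV[1]=[1, 1]
Event 2: LOCAL 1: VV[1][1]++ -> VV[1]=[1, 2]
Event 3: LOCAL 0: VV[0][0]++ -> VV[0]=[2, 0]
Event 4: LOCAL 0: VV[0][0]++ -> VV[0]=[3, 0]
Event 5: LOCAL 0: VV[0][0]++ -> VV[0]=[4, 0]
Event 6: SEND 0->1: VV[0][0]++ -> VV[0]=[5, 0], msg_vec=[5, 0]; VV[1]=max(VV[1],msg_vec) then VV[1][1]++ -> VV[1]=[5, 3]
Event 7: SEND 1->0: VV[1][1]++ -> VV[1]=[5, 4], msg_vec=[5, 4]; VV[0]=max(VV[0],msg_vec) then VV[0][0]++ -> VV[0]=[6, 4]
Event 8: SEND 1->0: VV[1][1]++ -> VV[1]=[5, 5], msg_vec=[5, 5]; VV[0]=max(VV[0],msg_vec) then VV[0][0]++ -> VV[0]=[7, 5]
Event 9: LOCAL 0: VV[0][0]++ -> VV[0]=[8, 5]
Final vectors: VV[0]=[8, 5]; VV[1]=[5, 5]

Answer: 5 5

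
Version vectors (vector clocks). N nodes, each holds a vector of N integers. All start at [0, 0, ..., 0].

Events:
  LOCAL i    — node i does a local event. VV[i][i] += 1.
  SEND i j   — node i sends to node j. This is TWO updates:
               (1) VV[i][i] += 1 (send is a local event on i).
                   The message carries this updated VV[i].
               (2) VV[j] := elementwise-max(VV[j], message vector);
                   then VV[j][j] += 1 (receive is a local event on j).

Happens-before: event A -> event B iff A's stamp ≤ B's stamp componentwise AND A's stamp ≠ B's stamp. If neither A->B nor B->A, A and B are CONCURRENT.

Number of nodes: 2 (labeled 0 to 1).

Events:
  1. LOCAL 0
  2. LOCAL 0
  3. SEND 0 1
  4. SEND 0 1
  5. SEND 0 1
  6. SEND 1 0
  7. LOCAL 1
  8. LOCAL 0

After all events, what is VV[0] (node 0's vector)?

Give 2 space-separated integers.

Answer: 7 4

Derivation:
Initial: VV[0]=[0, 0]
Initial: VV[1]=[0, 0]
Event 1: LOCAL 0: VV[0][0]++ -> VV[0]=[1, 0]
Event 2: LOCAL 0: VV[0][0]++ -> VV[0]=[2, 0]
Event 3: SEND 0->1: VV[0][0]++ -> VV[0]=[3, 0], msg_vec=[3, 0]; VV[1]=max(VV[1],msg_vec) then VV[1][1]++ -> VV[1]=[3, 1]
Event 4: SEND 0->1: VV[0][0]++ -> VV[0]=[4, 0], msg_vec=[4, 0]; VV[1]=max(VV[1],msg_vec) then VV[1][1]++ -> VV[1]=[4, 2]
Event 5: SEND 0->1: VV[0][0]++ -> VV[0]=[5, 0], msg_vec=[5, 0]; VV[1]=max(VV[1],msg_vec) then VV[1][1]++ -> VV[1]=[5, 3]
Event 6: SEND 1->0: VV[1][1]++ -> VV[1]=[5, 4], msg_vec=[5, 4]; VV[0]=max(VV[0],msg_vec) then VV[0][0]++ -> VV[0]=[6, 4]
Event 7: LOCAL 1: VV[1][1]++ -> VV[1]=[5, 5]
Event 8: LOCAL 0: VV[0][0]++ -> VV[0]=[7, 4]
Final vectors: VV[0]=[7, 4]; VV[1]=[5, 5]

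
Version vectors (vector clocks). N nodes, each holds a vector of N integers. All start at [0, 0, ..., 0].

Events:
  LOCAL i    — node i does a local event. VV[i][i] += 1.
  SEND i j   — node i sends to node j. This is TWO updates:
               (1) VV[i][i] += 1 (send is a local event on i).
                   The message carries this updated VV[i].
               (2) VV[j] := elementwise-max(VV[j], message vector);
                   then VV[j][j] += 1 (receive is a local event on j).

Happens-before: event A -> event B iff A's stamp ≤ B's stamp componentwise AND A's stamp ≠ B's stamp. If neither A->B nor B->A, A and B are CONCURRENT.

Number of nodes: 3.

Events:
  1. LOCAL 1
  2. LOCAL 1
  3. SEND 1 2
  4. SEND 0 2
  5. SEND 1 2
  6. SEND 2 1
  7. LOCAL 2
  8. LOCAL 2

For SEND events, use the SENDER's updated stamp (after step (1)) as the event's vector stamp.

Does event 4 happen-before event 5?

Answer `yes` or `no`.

Answer: no

Derivation:
Initial: VV[0]=[0, 0, 0]
Initial: VV[1]=[0, 0, 0]
Initial: VV[2]=[0, 0, 0]
Event 1: LOCAL 1: VV[1][1]++ -> VV[1]=[0, 1, 0]
Event 2: LOCAL 1: VV[1][1]++ -> VV[1]=[0, 2, 0]
Event 3: SEND 1->2: VV[1][1]++ -> VV[1]=[0, 3, 0], msg_vec=[0, 3, 0]; VV[2]=max(VV[2],msg_vec) then VV[2][2]++ -> VV[2]=[0, 3, 1]
Event 4: SEND 0->2: VV[0][0]++ -> VV[0]=[1, 0, 0], msg_vec=[1, 0, 0]; VV[2]=max(VV[2],msg_vec) then VV[2][2]++ -> VV[2]=[1, 3, 2]
Event 5: SEND 1->2: VV[1][1]++ -> VV[1]=[0, 4, 0], msg_vec=[0, 4, 0]; VV[2]=max(VV[2],msg_vec) then VV[2][2]++ -> VV[2]=[1, 4, 3]
Event 6: SEND 2->1: VV[2][2]++ -> VV[2]=[1, 4, 4], msg_vec=[1, 4, 4]; VV[1]=max(VV[1],msg_vec) then VV[1][1]++ -> VV[1]=[1, 5, 4]
Event 7: LOCAL 2: VV[2][2]++ -> VV[2]=[1, 4, 5]
Event 8: LOCAL 2: VV[2][2]++ -> VV[2]=[1, 4, 6]
Event 4 stamp: [1, 0, 0]
Event 5 stamp: [0, 4, 0]
[1, 0, 0] <= [0, 4, 0]? False. Equal? False. Happens-before: False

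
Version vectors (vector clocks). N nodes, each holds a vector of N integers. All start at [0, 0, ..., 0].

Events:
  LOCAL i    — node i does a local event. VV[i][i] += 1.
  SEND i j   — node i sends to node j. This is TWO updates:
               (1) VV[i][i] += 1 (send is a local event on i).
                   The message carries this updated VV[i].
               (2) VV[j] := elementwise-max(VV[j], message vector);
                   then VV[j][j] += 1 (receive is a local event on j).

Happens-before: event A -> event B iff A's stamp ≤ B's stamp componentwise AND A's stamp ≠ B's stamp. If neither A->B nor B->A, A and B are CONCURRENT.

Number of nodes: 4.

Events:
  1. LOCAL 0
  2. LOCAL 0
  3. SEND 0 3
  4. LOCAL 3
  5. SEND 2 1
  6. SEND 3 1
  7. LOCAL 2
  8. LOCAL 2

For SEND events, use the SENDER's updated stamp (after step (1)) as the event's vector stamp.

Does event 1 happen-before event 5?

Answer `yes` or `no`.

Answer: no

Derivation:
Initial: VV[0]=[0, 0, 0, 0]
Initial: VV[1]=[0, 0, 0, 0]
Initial: VV[2]=[0, 0, 0, 0]
Initial: VV[3]=[0, 0, 0, 0]
Event 1: LOCAL 0: VV[0][0]++ -> VV[0]=[1, 0, 0, 0]
Event 2: LOCAL 0: VV[0][0]++ -> VV[0]=[2, 0, 0, 0]
Event 3: SEND 0->3: VV[0][0]++ -> VV[0]=[3, 0, 0, 0], msg_vec=[3, 0, 0, 0]; VV[3]=max(VV[3],msg_vec) then VV[3][3]++ -> VV[3]=[3, 0, 0, 1]
Event 4: LOCAL 3: VV[3][3]++ -> VV[3]=[3, 0, 0, 2]
Event 5: SEND 2->1: VV[2][2]++ -> VV[2]=[0, 0, 1, 0], msg_vec=[0, 0, 1, 0]; VV[1]=max(VV[1],msg_vec) then VV[1][1]++ -> VV[1]=[0, 1, 1, 0]
Event 6: SEND 3->1: VV[3][3]++ -> VV[3]=[3, 0, 0, 3], msg_vec=[3, 0, 0, 3]; VV[1]=max(VV[1],msg_vec) then VV[1][1]++ -> VV[1]=[3, 2, 1, 3]
Event 7: LOCAL 2: VV[2][2]++ -> VV[2]=[0, 0, 2, 0]
Event 8: LOCAL 2: VV[2][2]++ -> VV[2]=[0, 0, 3, 0]
Event 1 stamp: [1, 0, 0, 0]
Event 5 stamp: [0, 0, 1, 0]
[1, 0, 0, 0] <= [0, 0, 1, 0]? False. Equal? False. Happens-before: False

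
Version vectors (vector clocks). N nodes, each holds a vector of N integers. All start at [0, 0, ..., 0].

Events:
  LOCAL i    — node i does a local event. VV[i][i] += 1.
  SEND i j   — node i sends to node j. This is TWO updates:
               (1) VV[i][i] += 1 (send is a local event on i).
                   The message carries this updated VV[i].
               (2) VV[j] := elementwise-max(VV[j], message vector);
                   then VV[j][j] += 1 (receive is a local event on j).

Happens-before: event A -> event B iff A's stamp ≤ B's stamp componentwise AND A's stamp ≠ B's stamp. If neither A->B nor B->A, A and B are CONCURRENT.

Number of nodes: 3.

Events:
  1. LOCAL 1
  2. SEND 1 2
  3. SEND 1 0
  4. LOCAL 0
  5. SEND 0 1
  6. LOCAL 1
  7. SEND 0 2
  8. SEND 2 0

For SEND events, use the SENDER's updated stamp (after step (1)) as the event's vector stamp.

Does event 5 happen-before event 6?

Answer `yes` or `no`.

Answer: yes

Derivation:
Initial: VV[0]=[0, 0, 0]
Initial: VV[1]=[0, 0, 0]
Initial: VV[2]=[0, 0, 0]
Event 1: LOCAL 1: VV[1][1]++ -> VV[1]=[0, 1, 0]
Event 2: SEND 1->2: VV[1][1]++ -> VV[1]=[0, 2, 0], msg_vec=[0, 2, 0]; VV[2]=max(VV[2],msg_vec) then VV[2][2]++ -> VV[2]=[0, 2, 1]
Event 3: SEND 1->0: VV[1][1]++ -> VV[1]=[0, 3, 0], msg_vec=[0, 3, 0]; VV[0]=max(VV[0],msg_vec) then VV[0][0]++ -> VV[0]=[1, 3, 0]
Event 4: LOCAL 0: VV[0][0]++ -> VV[0]=[2, 3, 0]
Event 5: SEND 0->1: VV[0][0]++ -> VV[0]=[3, 3, 0], msg_vec=[3, 3, 0]; VV[1]=max(VV[1],msg_vec) then VV[1][1]++ -> VV[1]=[3, 4, 0]
Event 6: LOCAL 1: VV[1][1]++ -> VV[1]=[3, 5, 0]
Event 7: SEND 0->2: VV[0][0]++ -> VV[0]=[4, 3, 0], msg_vec=[4, 3, 0]; VV[2]=max(VV[2],msg_vec) then VV[2][2]++ -> VV[2]=[4, 3, 2]
Event 8: SEND 2->0: VV[2][2]++ -> VV[2]=[4, 3, 3], msg_vec=[4, 3, 3]; VV[0]=max(VV[0],msg_vec) then VV[0][0]++ -> VV[0]=[5, 3, 3]
Event 5 stamp: [3, 3, 0]
Event 6 stamp: [3, 5, 0]
[3, 3, 0] <= [3, 5, 0]? True. Equal? False. Happens-before: True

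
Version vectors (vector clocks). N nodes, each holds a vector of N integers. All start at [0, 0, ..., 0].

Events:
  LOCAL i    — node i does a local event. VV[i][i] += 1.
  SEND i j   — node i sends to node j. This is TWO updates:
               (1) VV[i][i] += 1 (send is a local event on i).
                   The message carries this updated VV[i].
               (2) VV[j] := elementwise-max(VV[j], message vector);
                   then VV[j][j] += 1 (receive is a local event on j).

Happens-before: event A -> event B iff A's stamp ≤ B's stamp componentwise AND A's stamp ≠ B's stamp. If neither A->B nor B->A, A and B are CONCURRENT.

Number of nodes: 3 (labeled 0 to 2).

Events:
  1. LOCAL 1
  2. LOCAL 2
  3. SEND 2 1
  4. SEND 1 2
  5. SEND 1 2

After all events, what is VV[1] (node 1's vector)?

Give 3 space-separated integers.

Answer: 0 4 2

Derivation:
Initial: VV[0]=[0, 0, 0]
Initial: VV[1]=[0, 0, 0]
Initial: VV[2]=[0, 0, 0]
Event 1: LOCAL 1: VV[1][1]++ -> VV[1]=[0, 1, 0]
Event 2: LOCAL 2: VV[2][2]++ -> VV[2]=[0, 0, 1]
Event 3: SEND 2->1: VV[2][2]++ -> VV[2]=[0, 0, 2], msg_vec=[0, 0, 2]; VV[1]=max(VV[1],msg_vec) then VV[1][1]++ -> VV[1]=[0, 2, 2]
Event 4: SEND 1->2: VV[1][1]++ -> VV[1]=[0, 3, 2], msg_vec=[0, 3, 2]; VV[2]=max(VV[2],msg_vec) then VV[2][2]++ -> VV[2]=[0, 3, 3]
Event 5: SEND 1->2: VV[1][1]++ -> VV[1]=[0, 4, 2], msg_vec=[0, 4, 2]; VV[2]=max(VV[2],msg_vec) then VV[2][2]++ -> VV[2]=[0, 4, 4]
Final vectors: VV[0]=[0, 0, 0]; VV[1]=[0, 4, 2]; VV[2]=[0, 4, 4]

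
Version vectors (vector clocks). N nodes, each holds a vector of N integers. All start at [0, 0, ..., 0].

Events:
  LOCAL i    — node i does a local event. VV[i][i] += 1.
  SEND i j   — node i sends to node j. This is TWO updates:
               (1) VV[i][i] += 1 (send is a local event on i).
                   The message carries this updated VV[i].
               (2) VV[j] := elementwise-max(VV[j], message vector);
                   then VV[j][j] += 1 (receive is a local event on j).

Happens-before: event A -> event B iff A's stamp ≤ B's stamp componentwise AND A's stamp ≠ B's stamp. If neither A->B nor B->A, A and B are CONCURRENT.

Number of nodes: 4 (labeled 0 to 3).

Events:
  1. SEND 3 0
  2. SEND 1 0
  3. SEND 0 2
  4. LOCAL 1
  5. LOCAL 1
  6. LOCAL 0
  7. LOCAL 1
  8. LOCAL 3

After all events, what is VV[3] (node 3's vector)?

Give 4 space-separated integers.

Initial: VV[0]=[0, 0, 0, 0]
Initial: VV[1]=[0, 0, 0, 0]
Initial: VV[2]=[0, 0, 0, 0]
Initial: VV[3]=[0, 0, 0, 0]
Event 1: SEND 3->0: VV[3][3]++ -> VV[3]=[0, 0, 0, 1], msg_vec=[0, 0, 0, 1]; VV[0]=max(VV[0],msg_vec) then VV[0][0]++ -> VV[0]=[1, 0, 0, 1]
Event 2: SEND 1->0: VV[1][1]++ -> VV[1]=[0, 1, 0, 0], msg_vec=[0, 1, 0, 0]; VV[0]=max(VV[0],msg_vec) then VV[0][0]++ -> VV[0]=[2, 1, 0, 1]
Event 3: SEND 0->2: VV[0][0]++ -> VV[0]=[3, 1, 0, 1], msg_vec=[3, 1, 0, 1]; VV[2]=max(VV[2],msg_vec) then VV[2][2]++ -> VV[2]=[3, 1, 1, 1]
Event 4: LOCAL 1: VV[1][1]++ -> VV[1]=[0, 2, 0, 0]
Event 5: LOCAL 1: VV[1][1]++ -> VV[1]=[0, 3, 0, 0]
Event 6: LOCAL 0: VV[0][0]++ -> VV[0]=[4, 1, 0, 1]
Event 7: LOCAL 1: VV[1][1]++ -> VV[1]=[0, 4, 0, 0]
Event 8: LOCAL 3: VV[3][3]++ -> VV[3]=[0, 0, 0, 2]
Final vectors: VV[0]=[4, 1, 0, 1]; VV[1]=[0, 4, 0, 0]; VV[2]=[3, 1, 1, 1]; VV[3]=[0, 0, 0, 2]

Answer: 0 0 0 2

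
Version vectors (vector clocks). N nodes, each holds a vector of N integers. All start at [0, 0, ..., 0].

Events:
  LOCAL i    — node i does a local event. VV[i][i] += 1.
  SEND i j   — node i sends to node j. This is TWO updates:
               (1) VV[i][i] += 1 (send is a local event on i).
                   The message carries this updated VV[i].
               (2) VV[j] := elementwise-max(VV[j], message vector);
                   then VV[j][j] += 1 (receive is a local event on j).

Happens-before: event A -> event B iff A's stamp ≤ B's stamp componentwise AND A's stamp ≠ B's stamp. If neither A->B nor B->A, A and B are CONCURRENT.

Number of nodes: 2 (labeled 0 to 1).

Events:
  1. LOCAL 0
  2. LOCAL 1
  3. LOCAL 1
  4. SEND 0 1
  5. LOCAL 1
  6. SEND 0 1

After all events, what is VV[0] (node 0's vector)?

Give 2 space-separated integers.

Initial: VV[0]=[0, 0]
Initial: VV[1]=[0, 0]
Event 1: LOCAL 0: VV[0][0]++ -> VV[0]=[1, 0]
Event 2: LOCAL 1: VV[1][1]++ -> VV[1]=[0, 1]
Event 3: LOCAL 1: VV[1][1]++ -> VV[1]=[0, 2]
Event 4: SEND 0->1: VV[0][0]++ -> VV[0]=[2, 0], msg_vec=[2, 0]; VV[1]=max(VV[1],msg_vec) then VV[1][1]++ -> VV[1]=[2, 3]
Event 5: LOCAL 1: VV[1][1]++ -> VV[1]=[2, 4]
Event 6: SEND 0->1: VV[0][0]++ -> VV[0]=[3, 0], msg_vec=[3, 0]; VV[1]=max(VV[1],msg_vec) then VV[1][1]++ -> VV[1]=[3, 5]
Final vectors: VV[0]=[3, 0]; VV[1]=[3, 5]

Answer: 3 0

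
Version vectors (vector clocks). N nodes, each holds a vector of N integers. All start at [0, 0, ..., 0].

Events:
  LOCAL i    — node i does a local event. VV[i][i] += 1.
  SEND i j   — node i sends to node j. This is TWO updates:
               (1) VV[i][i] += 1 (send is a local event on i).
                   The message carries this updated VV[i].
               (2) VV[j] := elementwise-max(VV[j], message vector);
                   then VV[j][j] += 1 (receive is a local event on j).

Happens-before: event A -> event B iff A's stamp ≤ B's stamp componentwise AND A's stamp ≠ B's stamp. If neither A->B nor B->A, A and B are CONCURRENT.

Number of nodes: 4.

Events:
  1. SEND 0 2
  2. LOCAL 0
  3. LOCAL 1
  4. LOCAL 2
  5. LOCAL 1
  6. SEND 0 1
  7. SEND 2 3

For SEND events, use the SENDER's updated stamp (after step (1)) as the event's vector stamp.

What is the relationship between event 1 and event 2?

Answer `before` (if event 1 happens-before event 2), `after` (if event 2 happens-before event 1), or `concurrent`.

Initial: VV[0]=[0, 0, 0, 0]
Initial: VV[1]=[0, 0, 0, 0]
Initial: VV[2]=[0, 0, 0, 0]
Initial: VV[3]=[0, 0, 0, 0]
Event 1: SEND 0->2: VV[0][0]++ -> VV[0]=[1, 0, 0, 0], msg_vec=[1, 0, 0, 0]; VV[2]=max(VV[2],msg_vec) then VV[2][2]++ -> VV[2]=[1, 0, 1, 0]
Event 2: LOCAL 0: VV[0][0]++ -> VV[0]=[2, 0, 0, 0]
Event 3: LOCAL 1: VV[1][1]++ -> VV[1]=[0, 1, 0, 0]
Event 4: LOCAL 2: VV[2][2]++ -> VV[2]=[1, 0, 2, 0]
Event 5: LOCAL 1: VV[1][1]++ -> VV[1]=[0, 2, 0, 0]
Event 6: SEND 0->1: VV[0][0]++ -> VV[0]=[3, 0, 0, 0], msg_vec=[3, 0, 0, 0]; VV[1]=max(VV[1],msg_vec) then VV[1][1]++ -> VV[1]=[3, 3, 0, 0]
Event 7: SEND 2->3: VV[2][2]++ -> VV[2]=[1, 0, 3, 0], msg_vec=[1, 0, 3, 0]; VV[3]=max(VV[3],msg_vec) then VV[3][3]++ -> VV[3]=[1, 0, 3, 1]
Event 1 stamp: [1, 0, 0, 0]
Event 2 stamp: [2, 0, 0, 0]
[1, 0, 0, 0] <= [2, 0, 0, 0]? True
[2, 0, 0, 0] <= [1, 0, 0, 0]? False
Relation: before

Answer: before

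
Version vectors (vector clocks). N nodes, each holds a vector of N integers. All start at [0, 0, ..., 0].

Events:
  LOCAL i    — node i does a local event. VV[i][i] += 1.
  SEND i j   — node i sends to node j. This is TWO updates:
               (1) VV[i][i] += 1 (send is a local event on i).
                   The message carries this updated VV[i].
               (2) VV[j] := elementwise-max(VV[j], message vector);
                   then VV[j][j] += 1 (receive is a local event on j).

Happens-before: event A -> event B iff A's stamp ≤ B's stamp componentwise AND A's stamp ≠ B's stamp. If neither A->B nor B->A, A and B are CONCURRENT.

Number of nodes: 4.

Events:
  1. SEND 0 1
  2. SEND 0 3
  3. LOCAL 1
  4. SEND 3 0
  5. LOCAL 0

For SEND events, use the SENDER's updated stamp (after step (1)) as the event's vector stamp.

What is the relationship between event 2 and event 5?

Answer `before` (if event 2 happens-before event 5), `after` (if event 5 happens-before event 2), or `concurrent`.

Initial: VV[0]=[0, 0, 0, 0]
Initial: VV[1]=[0, 0, 0, 0]
Initial: VV[2]=[0, 0, 0, 0]
Initial: VV[3]=[0, 0, 0, 0]
Event 1: SEND 0->1: VV[0][0]++ -> VV[0]=[1, 0, 0, 0], msg_vec=[1, 0, 0, 0]; VV[1]=max(VV[1],msg_vec) then VV[1][1]++ -> VV[1]=[1, 1, 0, 0]
Event 2: SEND 0->3: VV[0][0]++ -> VV[0]=[2, 0, 0, 0], msg_vec=[2, 0, 0, 0]; VV[3]=max(VV[3],msg_vec) then VV[3][3]++ -> VV[3]=[2, 0, 0, 1]
Event 3: LOCAL 1: VV[1][1]++ -> VV[1]=[1, 2, 0, 0]
Event 4: SEND 3->0: VV[3][3]++ -> VV[3]=[2, 0, 0, 2], msg_vec=[2, 0, 0, 2]; VV[0]=max(VV[0],msg_vec) then VV[0][0]++ -> VV[0]=[3, 0, 0, 2]
Event 5: LOCAL 0: VV[0][0]++ -> VV[0]=[4, 0, 0, 2]
Event 2 stamp: [2, 0, 0, 0]
Event 5 stamp: [4, 0, 0, 2]
[2, 0, 0, 0] <= [4, 0, 0, 2]? True
[4, 0, 0, 2] <= [2, 0, 0, 0]? False
Relation: before

Answer: before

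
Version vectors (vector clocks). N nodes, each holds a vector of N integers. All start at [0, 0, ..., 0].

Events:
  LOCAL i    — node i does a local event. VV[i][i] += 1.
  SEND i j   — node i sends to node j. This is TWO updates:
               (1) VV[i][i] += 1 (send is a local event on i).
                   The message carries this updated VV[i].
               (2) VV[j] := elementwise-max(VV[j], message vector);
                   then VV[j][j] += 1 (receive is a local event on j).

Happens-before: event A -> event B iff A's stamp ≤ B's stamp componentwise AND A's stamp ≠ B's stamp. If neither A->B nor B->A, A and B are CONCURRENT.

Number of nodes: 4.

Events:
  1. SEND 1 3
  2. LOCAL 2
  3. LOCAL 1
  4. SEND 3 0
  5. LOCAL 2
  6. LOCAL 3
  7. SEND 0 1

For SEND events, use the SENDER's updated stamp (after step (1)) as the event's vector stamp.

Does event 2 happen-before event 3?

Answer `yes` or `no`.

Initial: VV[0]=[0, 0, 0, 0]
Initial: VV[1]=[0, 0, 0, 0]
Initial: VV[2]=[0, 0, 0, 0]
Initial: VV[3]=[0, 0, 0, 0]
Event 1: SEND 1->3: VV[1][1]++ -> VV[1]=[0, 1, 0, 0], msg_vec=[0, 1, 0, 0]; VV[3]=max(VV[3],msg_vec) then VV[3][3]++ -> VV[3]=[0, 1, 0, 1]
Event 2: LOCAL 2: VV[2][2]++ -> VV[2]=[0, 0, 1, 0]
Event 3: LOCAL 1: VV[1][1]++ -> VV[1]=[0, 2, 0, 0]
Event 4: SEND 3->0: VV[3][3]++ -> VV[3]=[0, 1, 0, 2], msg_vec=[0, 1, 0, 2]; VV[0]=max(VV[0],msg_vec) then VV[0][0]++ -> VV[0]=[1, 1, 0, 2]
Event 5: LOCAL 2: VV[2][2]++ -> VV[2]=[0, 0, 2, 0]
Event 6: LOCAL 3: VV[3][3]++ -> VV[3]=[0, 1, 0, 3]
Event 7: SEND 0->1: VV[0][0]++ -> VV[0]=[2, 1, 0, 2], msg_vec=[2, 1, 0, 2]; VV[1]=max(VV[1],msg_vec) then VV[1][1]++ -> VV[1]=[2, 3, 0, 2]
Event 2 stamp: [0, 0, 1, 0]
Event 3 stamp: [0, 2, 0, 0]
[0, 0, 1, 0] <= [0, 2, 0, 0]? False. Equal? False. Happens-before: False

Answer: no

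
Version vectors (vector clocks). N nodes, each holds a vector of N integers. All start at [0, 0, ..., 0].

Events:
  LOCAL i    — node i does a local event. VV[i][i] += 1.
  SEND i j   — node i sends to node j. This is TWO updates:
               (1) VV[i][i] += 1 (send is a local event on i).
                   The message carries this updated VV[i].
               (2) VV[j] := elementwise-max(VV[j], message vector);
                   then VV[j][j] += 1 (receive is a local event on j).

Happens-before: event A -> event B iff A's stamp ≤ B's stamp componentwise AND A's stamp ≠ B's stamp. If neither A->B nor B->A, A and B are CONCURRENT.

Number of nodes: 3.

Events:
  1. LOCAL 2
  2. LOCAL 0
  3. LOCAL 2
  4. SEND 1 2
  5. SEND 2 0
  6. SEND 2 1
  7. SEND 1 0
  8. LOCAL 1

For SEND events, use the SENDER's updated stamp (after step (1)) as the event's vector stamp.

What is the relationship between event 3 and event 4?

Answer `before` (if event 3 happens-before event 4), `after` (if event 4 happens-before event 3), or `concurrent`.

Answer: concurrent

Derivation:
Initial: VV[0]=[0, 0, 0]
Initial: VV[1]=[0, 0, 0]
Initial: VV[2]=[0, 0, 0]
Event 1: LOCAL 2: VV[2][2]++ -> VV[2]=[0, 0, 1]
Event 2: LOCAL 0: VV[0][0]++ -> VV[0]=[1, 0, 0]
Event 3: LOCAL 2: VV[2][2]++ -> VV[2]=[0, 0, 2]
Event 4: SEND 1->2: VV[1][1]++ -> VV[1]=[0, 1, 0], msg_vec=[0, 1, 0]; VV[2]=max(VV[2],msg_vec) then VV[2][2]++ -> VV[2]=[0, 1, 3]
Event 5: SEND 2->0: VV[2][2]++ -> VV[2]=[0, 1, 4], msg_vec=[0, 1, 4]; VV[0]=max(VV[0],msg_vec) then VV[0][0]++ -> VV[0]=[2, 1, 4]
Event 6: SEND 2->1: VV[2][2]++ -> VV[2]=[0, 1, 5], msg_vec=[0, 1, 5]; VV[1]=max(VV[1],msg_vec) then VV[1][1]++ -> VV[1]=[0, 2, 5]
Event 7: SEND 1->0: VV[1][1]++ -> VV[1]=[0, 3, 5], msg_vec=[0, 3, 5]; VV[0]=max(VV[0],msg_vec) then VV[0][0]++ -> VV[0]=[3, 3, 5]
Event 8: LOCAL 1: VV[1][1]++ -> VV[1]=[0, 4, 5]
Event 3 stamp: [0, 0, 2]
Event 4 stamp: [0, 1, 0]
[0, 0, 2] <= [0, 1, 0]? False
[0, 1, 0] <= [0, 0, 2]? False
Relation: concurrent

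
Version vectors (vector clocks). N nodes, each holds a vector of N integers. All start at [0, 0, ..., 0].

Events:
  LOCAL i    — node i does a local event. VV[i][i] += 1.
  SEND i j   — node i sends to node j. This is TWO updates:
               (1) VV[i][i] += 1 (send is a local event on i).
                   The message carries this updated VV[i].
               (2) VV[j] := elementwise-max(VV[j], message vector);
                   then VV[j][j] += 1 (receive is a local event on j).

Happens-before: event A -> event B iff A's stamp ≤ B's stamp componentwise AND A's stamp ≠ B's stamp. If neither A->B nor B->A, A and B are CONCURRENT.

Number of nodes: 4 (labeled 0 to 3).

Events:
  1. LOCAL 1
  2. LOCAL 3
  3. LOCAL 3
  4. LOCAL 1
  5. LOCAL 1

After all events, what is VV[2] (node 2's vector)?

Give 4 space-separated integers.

Initial: VV[0]=[0, 0, 0, 0]
Initial: VV[1]=[0, 0, 0, 0]
Initial: VV[2]=[0, 0, 0, 0]
Initial: VV[3]=[0, 0, 0, 0]
Event 1: LOCAL 1: VV[1][1]++ -> VV[1]=[0, 1, 0, 0]
Event 2: LOCAL 3: VV[3][3]++ -> VV[3]=[0, 0, 0, 1]
Event 3: LOCAL 3: VV[3][3]++ -> VV[3]=[0, 0, 0, 2]
Event 4: LOCAL 1: VV[1][1]++ -> VV[1]=[0, 2, 0, 0]
Event 5: LOCAL 1: VV[1][1]++ -> VV[1]=[0, 3, 0, 0]
Final vectors: VV[0]=[0, 0, 0, 0]; VV[1]=[0, 3, 0, 0]; VV[2]=[0, 0, 0, 0]; VV[3]=[0, 0, 0, 2]

Answer: 0 0 0 0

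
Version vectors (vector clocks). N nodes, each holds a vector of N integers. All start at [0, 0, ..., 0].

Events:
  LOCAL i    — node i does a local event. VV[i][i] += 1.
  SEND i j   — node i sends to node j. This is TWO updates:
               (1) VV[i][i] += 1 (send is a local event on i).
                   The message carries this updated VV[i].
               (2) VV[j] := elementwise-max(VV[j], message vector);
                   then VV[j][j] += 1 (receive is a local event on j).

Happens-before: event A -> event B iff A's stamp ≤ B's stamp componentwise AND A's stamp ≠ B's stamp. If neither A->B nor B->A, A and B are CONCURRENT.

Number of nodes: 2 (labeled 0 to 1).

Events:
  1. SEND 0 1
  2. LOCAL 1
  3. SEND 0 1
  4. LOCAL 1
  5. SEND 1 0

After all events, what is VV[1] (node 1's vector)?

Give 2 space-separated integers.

Answer: 2 5

Derivation:
Initial: VV[0]=[0, 0]
Initial: VV[1]=[0, 0]
Event 1: SEND 0->1: VV[0][0]++ -> VV[0]=[1, 0], msg_vec=[1, 0]; VV[1]=max(VV[1],msg_vec) then VV[1][1]++ -> VV[1]=[1, 1]
Event 2: LOCAL 1: VV[1][1]++ -> VV[1]=[1, 2]
Event 3: SEND 0->1: VV[0][0]++ -> VV[0]=[2, 0], msg_vec=[2, 0]; VV[1]=max(VV[1],msg_vec) then VV[1][1]++ -> VV[1]=[2, 3]
Event 4: LOCAL 1: VV[1][1]++ -> VV[1]=[2, 4]
Event 5: SEND 1->0: VV[1][1]++ -> VV[1]=[2, 5], msg_vec=[2, 5]; VV[0]=max(VV[0],msg_vec) then VV[0][0]++ -> VV[0]=[3, 5]
Final vectors: VV[0]=[3, 5]; VV[1]=[2, 5]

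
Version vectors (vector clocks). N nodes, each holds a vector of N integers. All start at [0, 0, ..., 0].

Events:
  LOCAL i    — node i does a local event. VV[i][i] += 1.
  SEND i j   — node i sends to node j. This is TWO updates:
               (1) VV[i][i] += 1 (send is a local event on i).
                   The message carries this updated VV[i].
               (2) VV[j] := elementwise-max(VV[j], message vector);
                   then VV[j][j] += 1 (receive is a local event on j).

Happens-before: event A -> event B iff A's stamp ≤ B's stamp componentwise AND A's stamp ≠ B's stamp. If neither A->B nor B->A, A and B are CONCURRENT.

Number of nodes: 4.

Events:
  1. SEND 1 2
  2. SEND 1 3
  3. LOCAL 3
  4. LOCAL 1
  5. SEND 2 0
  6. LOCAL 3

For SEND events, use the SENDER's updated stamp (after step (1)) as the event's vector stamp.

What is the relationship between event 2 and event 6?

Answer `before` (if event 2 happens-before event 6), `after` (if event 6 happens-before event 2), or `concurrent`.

Initial: VV[0]=[0, 0, 0, 0]
Initial: VV[1]=[0, 0, 0, 0]
Initial: VV[2]=[0, 0, 0, 0]
Initial: VV[3]=[0, 0, 0, 0]
Event 1: SEND 1->2: VV[1][1]++ -> VV[1]=[0, 1, 0, 0], msg_vec=[0, 1, 0, 0]; VV[2]=max(VV[2],msg_vec) then VV[2][2]++ -> VV[2]=[0, 1, 1, 0]
Event 2: SEND 1->3: VV[1][1]++ -> VV[1]=[0, 2, 0, 0], msg_vec=[0, 2, 0, 0]; VV[3]=max(VV[3],msg_vec) then VV[3][3]++ -> VV[3]=[0, 2, 0, 1]
Event 3: LOCAL 3: VV[3][3]++ -> VV[3]=[0, 2, 0, 2]
Event 4: LOCAL 1: VV[1][1]++ -> VV[1]=[0, 3, 0, 0]
Event 5: SEND 2->0: VV[2][2]++ -> VV[2]=[0, 1, 2, 0], msg_vec=[0, 1, 2, 0]; VV[0]=max(VV[0],msg_vec) then VV[0][0]++ -> VV[0]=[1, 1, 2, 0]
Event 6: LOCAL 3: VV[3][3]++ -> VV[3]=[0, 2, 0, 3]
Event 2 stamp: [0, 2, 0, 0]
Event 6 stamp: [0, 2, 0, 3]
[0, 2, 0, 0] <= [0, 2, 0, 3]? True
[0, 2, 0, 3] <= [0, 2, 0, 0]? False
Relation: before

Answer: before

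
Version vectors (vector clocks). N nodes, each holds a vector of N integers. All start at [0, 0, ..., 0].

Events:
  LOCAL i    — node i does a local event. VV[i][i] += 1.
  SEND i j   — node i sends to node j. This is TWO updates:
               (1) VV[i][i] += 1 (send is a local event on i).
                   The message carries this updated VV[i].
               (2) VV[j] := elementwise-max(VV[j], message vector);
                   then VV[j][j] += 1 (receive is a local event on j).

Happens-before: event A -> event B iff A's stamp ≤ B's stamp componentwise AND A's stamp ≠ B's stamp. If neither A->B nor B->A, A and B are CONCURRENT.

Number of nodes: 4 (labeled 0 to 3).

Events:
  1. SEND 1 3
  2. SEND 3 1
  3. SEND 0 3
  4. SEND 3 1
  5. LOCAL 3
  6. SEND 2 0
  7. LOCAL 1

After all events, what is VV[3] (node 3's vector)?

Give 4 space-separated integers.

Initial: VV[0]=[0, 0, 0, 0]
Initial: VV[1]=[0, 0, 0, 0]
Initial: VV[2]=[0, 0, 0, 0]
Initial: VV[3]=[0, 0, 0, 0]
Event 1: SEND 1->3: VV[1][1]++ -> VV[1]=[0, 1, 0, 0], msg_vec=[0, 1, 0, 0]; VV[3]=max(VV[3],msg_vec) then VV[3][3]++ -> VV[3]=[0, 1, 0, 1]
Event 2: SEND 3->1: VV[3][3]++ -> VV[3]=[0, 1, 0, 2], msg_vec=[0, 1, 0, 2]; VV[1]=max(VV[1],msg_vec) then VV[1][1]++ -> VV[1]=[0, 2, 0, 2]
Event 3: SEND 0->3: VV[0][0]++ -> VV[0]=[1, 0, 0, 0], msg_vec=[1, 0, 0, 0]; VV[3]=max(VV[3],msg_vec) then VV[3][3]++ -> VV[3]=[1, 1, 0, 3]
Event 4: SEND 3->1: VV[3][3]++ -> VV[3]=[1, 1, 0, 4], msg_vec=[1, 1, 0, 4]; VV[1]=max(VV[1],msg_vec) then VV[1][1]++ -> VV[1]=[1, 3, 0, 4]
Event 5: LOCAL 3: VV[3][3]++ -> VV[3]=[1, 1, 0, 5]
Event 6: SEND 2->0: VV[2][2]++ -> VV[2]=[0, 0, 1, 0], msg_vec=[0, 0, 1, 0]; VV[0]=max(VV[0],msg_vec) then VV[0][0]++ -> VV[0]=[2, 0, 1, 0]
Event 7: LOCAL 1: VV[1][1]++ -> VV[1]=[1, 4, 0, 4]
Final vectors: VV[0]=[2, 0, 1, 0]; VV[1]=[1, 4, 0, 4]; VV[2]=[0, 0, 1, 0]; VV[3]=[1, 1, 0, 5]

Answer: 1 1 0 5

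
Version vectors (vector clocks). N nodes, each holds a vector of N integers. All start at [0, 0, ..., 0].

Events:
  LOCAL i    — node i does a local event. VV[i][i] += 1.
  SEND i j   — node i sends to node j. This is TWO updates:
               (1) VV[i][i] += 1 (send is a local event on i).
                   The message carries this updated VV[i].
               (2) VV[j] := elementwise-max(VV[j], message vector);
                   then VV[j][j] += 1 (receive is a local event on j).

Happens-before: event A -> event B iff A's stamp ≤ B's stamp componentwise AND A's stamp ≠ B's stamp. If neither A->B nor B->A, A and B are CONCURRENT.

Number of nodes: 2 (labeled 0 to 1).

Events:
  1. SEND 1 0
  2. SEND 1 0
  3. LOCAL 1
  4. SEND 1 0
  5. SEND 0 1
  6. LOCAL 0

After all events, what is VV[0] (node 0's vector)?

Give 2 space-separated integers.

Initial: VV[0]=[0, 0]
Initial: VV[1]=[0, 0]
Event 1: SEND 1->0: VV[1][1]++ -> VV[1]=[0, 1], msg_vec=[0, 1]; VV[0]=max(VV[0],msg_vec) then VV[0][0]++ -> VV[0]=[1, 1]
Event 2: SEND 1->0: VV[1][1]++ -> VV[1]=[0, 2], msg_vec=[0, 2]; VV[0]=max(VV[0],msg_vec) then VV[0][0]++ -> VV[0]=[2, 2]
Event 3: LOCAL 1: VV[1][1]++ -> VV[1]=[0, 3]
Event 4: SEND 1->0: VV[1][1]++ -> VV[1]=[0, 4], msg_vec=[0, 4]; VV[0]=max(VV[0],msg_vec) then VV[0][0]++ -> VV[0]=[3, 4]
Event 5: SEND 0->1: VV[0][0]++ -> VV[0]=[4, 4], msg_vec=[4, 4]; VV[1]=max(VV[1],msg_vec) then VV[1][1]++ -> VV[1]=[4, 5]
Event 6: LOCAL 0: VV[0][0]++ -> VV[0]=[5, 4]
Final vectors: VV[0]=[5, 4]; VV[1]=[4, 5]

Answer: 5 4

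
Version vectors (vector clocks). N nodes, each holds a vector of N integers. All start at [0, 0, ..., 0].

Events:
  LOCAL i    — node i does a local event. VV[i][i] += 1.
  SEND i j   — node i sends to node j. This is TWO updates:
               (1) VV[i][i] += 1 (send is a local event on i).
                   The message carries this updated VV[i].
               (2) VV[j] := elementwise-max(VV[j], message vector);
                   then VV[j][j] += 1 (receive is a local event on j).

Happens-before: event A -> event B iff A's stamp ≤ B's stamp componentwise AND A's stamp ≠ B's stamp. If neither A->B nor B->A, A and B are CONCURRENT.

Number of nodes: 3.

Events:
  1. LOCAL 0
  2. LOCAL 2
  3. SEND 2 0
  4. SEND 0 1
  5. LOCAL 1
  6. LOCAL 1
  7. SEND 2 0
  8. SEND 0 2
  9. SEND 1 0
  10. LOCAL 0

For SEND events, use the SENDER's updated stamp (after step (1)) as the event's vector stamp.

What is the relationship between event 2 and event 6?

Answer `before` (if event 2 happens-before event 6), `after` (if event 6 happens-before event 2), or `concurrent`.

Answer: before

Derivation:
Initial: VV[0]=[0, 0, 0]
Initial: VV[1]=[0, 0, 0]
Initial: VV[2]=[0, 0, 0]
Event 1: LOCAL 0: VV[0][0]++ -> VV[0]=[1, 0, 0]
Event 2: LOCAL 2: VV[2][2]++ -> VV[2]=[0, 0, 1]
Event 3: SEND 2->0: VV[2][2]++ -> VV[2]=[0, 0, 2], msg_vec=[0, 0, 2]; VV[0]=max(VV[0],msg_vec) then VV[0][0]++ -> VV[0]=[2, 0, 2]
Event 4: SEND 0->1: VV[0][0]++ -> VV[0]=[3, 0, 2], msg_vec=[3, 0, 2]; VV[1]=max(VV[1],msg_vec) then VV[1][1]++ -> VV[1]=[3, 1, 2]
Event 5: LOCAL 1: VV[1][1]++ -> VV[1]=[3, 2, 2]
Event 6: LOCAL 1: VV[1][1]++ -> VV[1]=[3, 3, 2]
Event 7: SEND 2->0: VV[2][2]++ -> VV[2]=[0, 0, 3], msg_vec=[0, 0, 3]; VV[0]=max(VV[0],msg_vec) then VV[0][0]++ -> VV[0]=[4, 0, 3]
Event 8: SEND 0->2: VV[0][0]++ -> VV[0]=[5, 0, 3], msg_vec=[5, 0, 3]; VV[2]=max(VV[2],msg_vec) then VV[2][2]++ -> VV[2]=[5, 0, 4]
Event 9: SEND 1->0: VV[1][1]++ -> VV[1]=[3, 4, 2], msg_vec=[3, 4, 2]; VV[0]=max(VV[0],msg_vec) then VV[0][0]++ -> VV[0]=[6, 4, 3]
Event 10: LOCAL 0: VV[0][0]++ -> VV[0]=[7, 4, 3]
Event 2 stamp: [0, 0, 1]
Event 6 stamp: [3, 3, 2]
[0, 0, 1] <= [3, 3, 2]? True
[3, 3, 2] <= [0, 0, 1]? False
Relation: before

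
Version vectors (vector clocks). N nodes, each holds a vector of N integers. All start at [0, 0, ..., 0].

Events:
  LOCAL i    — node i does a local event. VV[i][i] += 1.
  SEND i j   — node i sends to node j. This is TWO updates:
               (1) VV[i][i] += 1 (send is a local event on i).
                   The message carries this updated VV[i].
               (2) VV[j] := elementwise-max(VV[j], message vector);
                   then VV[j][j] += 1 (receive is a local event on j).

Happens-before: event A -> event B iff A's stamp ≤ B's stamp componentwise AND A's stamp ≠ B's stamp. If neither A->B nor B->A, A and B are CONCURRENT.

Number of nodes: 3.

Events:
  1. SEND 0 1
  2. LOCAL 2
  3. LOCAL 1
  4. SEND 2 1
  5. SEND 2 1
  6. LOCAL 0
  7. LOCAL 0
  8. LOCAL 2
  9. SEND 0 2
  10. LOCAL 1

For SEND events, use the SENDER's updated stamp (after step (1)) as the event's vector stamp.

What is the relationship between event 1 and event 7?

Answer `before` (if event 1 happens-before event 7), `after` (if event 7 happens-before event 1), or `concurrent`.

Answer: before

Derivation:
Initial: VV[0]=[0, 0, 0]
Initial: VV[1]=[0, 0, 0]
Initial: VV[2]=[0, 0, 0]
Event 1: SEND 0->1: VV[0][0]++ -> VV[0]=[1, 0, 0], msg_vec=[1, 0, 0]; VV[1]=max(VV[1],msg_vec) then VV[1][1]++ -> VV[1]=[1, 1, 0]
Event 2: LOCAL 2: VV[2][2]++ -> VV[2]=[0, 0, 1]
Event 3: LOCAL 1: VV[1][1]++ -> VV[1]=[1, 2, 0]
Event 4: SEND 2->1: VV[2][2]++ -> VV[2]=[0, 0, 2], msg_vec=[0, 0, 2]; VV[1]=max(VV[1],msg_vec) then VV[1][1]++ -> VV[1]=[1, 3, 2]
Event 5: SEND 2->1: VV[2][2]++ -> VV[2]=[0, 0, 3], msg_vec=[0, 0, 3]; VV[1]=max(VV[1],msg_vec) then VV[1][1]++ -> VV[1]=[1, 4, 3]
Event 6: LOCAL 0: VV[0][0]++ -> VV[0]=[2, 0, 0]
Event 7: LOCAL 0: VV[0][0]++ -> VV[0]=[3, 0, 0]
Event 8: LOCAL 2: VV[2][2]++ -> VV[2]=[0, 0, 4]
Event 9: SEND 0->2: VV[0][0]++ -> VV[0]=[4, 0, 0], msg_vec=[4, 0, 0]; VV[2]=max(VV[2],msg_vec) then VV[2][2]++ -> VV[2]=[4, 0, 5]
Event 10: LOCAL 1: VV[1][1]++ -> VV[1]=[1, 5, 3]
Event 1 stamp: [1, 0, 0]
Event 7 stamp: [3, 0, 0]
[1, 0, 0] <= [3, 0, 0]? True
[3, 0, 0] <= [1, 0, 0]? False
Relation: before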